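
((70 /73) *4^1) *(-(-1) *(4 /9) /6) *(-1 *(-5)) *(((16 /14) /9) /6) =0.03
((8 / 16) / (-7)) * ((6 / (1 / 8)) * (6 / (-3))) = 48 / 7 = 6.86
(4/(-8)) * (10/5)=-1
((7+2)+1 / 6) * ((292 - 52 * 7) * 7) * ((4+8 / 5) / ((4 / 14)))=-90552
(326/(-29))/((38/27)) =-4401/551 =-7.99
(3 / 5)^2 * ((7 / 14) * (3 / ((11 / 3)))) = 81 / 550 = 0.15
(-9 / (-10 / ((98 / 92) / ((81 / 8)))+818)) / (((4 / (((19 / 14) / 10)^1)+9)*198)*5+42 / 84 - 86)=-3724 / 11368359691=-0.00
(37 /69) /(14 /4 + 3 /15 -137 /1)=-370 /91977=-0.00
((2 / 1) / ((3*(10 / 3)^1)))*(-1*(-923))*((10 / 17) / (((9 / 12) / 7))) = 51688 / 51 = 1013.49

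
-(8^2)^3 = -262144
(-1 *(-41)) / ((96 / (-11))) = -451 / 96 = -4.70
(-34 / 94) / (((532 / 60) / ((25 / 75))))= -85 / 6251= -0.01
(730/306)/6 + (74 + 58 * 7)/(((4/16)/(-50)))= -88127635/918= -95999.60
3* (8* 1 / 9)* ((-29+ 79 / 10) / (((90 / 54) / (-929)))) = 784076 / 25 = 31363.04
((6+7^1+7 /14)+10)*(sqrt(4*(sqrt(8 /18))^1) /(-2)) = -19.19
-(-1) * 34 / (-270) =-17 / 135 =-0.13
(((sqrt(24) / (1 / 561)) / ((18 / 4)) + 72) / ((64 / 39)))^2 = 853281*sqrt(6) / 64 + 17975685 / 128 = 173092.90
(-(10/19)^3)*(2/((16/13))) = -1625/6859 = -0.24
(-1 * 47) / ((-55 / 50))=42.73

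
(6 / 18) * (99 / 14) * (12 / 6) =33 / 7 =4.71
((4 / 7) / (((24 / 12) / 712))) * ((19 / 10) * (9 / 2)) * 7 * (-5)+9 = -60867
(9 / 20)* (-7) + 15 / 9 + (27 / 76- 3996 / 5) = -456187 / 570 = -800.33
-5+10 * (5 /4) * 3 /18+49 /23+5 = 1163 /276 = 4.21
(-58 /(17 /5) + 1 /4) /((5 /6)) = -3429 /170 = -20.17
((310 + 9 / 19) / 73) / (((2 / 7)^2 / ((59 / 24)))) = 17054009 / 133152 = 128.08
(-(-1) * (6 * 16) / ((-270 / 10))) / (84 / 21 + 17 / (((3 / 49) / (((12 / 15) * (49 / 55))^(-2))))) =-25088 / 3885099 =-0.01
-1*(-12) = 12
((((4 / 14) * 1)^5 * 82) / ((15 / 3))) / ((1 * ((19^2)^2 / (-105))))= -7872 / 312900721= -0.00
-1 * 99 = -99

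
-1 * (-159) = 159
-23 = -23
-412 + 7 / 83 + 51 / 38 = -1294949 / 3154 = -410.57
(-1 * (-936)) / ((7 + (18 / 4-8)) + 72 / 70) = 65520 / 317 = 206.69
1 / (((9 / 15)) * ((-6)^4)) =5 / 3888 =0.00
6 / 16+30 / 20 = 15 / 8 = 1.88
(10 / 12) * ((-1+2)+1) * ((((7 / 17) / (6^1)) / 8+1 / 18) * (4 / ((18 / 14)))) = 5495 / 16524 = 0.33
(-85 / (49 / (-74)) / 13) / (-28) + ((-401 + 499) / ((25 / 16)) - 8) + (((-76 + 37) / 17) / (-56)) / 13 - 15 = 596880307 / 15160600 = 39.37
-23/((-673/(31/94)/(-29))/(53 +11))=-661664/31631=-20.92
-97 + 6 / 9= -289 / 3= -96.33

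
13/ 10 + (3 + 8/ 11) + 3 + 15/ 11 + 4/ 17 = 18001/ 1870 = 9.63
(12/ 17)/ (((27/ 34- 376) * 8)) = -3/ 12757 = -0.00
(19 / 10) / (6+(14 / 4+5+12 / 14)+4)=133 / 1355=0.10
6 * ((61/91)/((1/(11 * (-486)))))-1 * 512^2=-25811740/91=-283645.49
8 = 8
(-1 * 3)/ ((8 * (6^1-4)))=-3/ 16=-0.19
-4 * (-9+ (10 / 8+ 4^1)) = 15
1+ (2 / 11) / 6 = 34 / 33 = 1.03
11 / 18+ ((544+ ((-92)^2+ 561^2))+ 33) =5827727 / 18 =323762.61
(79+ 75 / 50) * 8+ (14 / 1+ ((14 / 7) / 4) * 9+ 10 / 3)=3995 / 6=665.83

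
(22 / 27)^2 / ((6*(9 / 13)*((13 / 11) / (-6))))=-5324 / 6561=-0.81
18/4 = 9/2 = 4.50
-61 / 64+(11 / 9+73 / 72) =739 / 576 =1.28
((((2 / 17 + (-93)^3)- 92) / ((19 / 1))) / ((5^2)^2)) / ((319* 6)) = -13675631 / 386388750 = -0.04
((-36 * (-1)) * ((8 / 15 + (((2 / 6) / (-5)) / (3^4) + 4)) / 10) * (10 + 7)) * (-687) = -42877502 / 225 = -190566.68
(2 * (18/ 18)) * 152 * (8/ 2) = 1216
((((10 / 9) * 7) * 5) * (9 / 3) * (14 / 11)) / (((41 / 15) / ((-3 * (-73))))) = 5365500 / 451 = 11896.90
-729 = -729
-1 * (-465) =465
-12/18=-2/3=-0.67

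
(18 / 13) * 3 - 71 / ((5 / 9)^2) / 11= -59913 / 3575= -16.76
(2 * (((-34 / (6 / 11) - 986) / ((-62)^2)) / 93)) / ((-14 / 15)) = 15725 / 2502444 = 0.01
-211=-211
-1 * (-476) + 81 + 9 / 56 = 31201 / 56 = 557.16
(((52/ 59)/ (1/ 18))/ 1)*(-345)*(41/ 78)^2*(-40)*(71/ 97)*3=9882262800/ 74399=132827.90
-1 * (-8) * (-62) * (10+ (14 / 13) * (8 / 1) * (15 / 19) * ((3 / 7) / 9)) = -5120.65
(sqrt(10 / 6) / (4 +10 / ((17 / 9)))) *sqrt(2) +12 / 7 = 17 *sqrt(30) / 474 +12 / 7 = 1.91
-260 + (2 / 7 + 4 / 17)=-30878 / 119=-259.48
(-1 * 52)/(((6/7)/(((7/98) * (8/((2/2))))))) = -104/3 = -34.67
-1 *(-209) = 209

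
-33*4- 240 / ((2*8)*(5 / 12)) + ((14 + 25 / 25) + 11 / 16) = -2437 / 16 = -152.31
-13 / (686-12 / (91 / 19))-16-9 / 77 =-16.14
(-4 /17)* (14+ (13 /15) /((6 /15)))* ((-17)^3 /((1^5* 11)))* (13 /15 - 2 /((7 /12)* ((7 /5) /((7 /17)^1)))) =-75854 /315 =-240.81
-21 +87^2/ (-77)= -9186/ 77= -119.30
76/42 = 38/21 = 1.81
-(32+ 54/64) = -1051/32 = -32.84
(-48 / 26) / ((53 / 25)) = -600 / 689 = -0.87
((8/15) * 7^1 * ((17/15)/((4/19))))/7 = 646/225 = 2.87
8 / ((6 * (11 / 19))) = 76 / 33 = 2.30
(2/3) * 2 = 4/3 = 1.33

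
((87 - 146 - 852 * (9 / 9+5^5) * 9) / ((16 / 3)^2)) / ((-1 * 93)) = 71910681 / 7936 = 9061.33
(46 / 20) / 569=23 / 5690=0.00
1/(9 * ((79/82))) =82/711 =0.12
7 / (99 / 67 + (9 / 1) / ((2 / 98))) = 469 / 29646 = 0.02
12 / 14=6 / 7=0.86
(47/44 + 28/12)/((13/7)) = 3143/1716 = 1.83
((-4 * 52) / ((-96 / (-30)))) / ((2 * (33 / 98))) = -3185 / 33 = -96.52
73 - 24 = 49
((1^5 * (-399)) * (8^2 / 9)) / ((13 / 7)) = -1527.79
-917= -917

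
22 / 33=2 / 3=0.67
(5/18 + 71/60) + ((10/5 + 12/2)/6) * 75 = 18263/180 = 101.46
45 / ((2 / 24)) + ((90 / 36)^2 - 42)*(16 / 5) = 2128 / 5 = 425.60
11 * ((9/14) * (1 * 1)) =99/14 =7.07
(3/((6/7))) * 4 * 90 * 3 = 3780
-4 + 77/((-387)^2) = -598999/149769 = -4.00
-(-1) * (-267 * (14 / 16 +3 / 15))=-11481 / 40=-287.02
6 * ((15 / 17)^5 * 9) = 41006250 / 1419857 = 28.88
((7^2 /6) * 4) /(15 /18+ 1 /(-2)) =98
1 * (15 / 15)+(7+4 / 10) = 42 / 5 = 8.40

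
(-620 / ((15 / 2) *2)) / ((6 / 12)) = -248 / 3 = -82.67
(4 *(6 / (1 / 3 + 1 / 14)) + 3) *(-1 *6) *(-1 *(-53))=-336762 / 17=-19809.53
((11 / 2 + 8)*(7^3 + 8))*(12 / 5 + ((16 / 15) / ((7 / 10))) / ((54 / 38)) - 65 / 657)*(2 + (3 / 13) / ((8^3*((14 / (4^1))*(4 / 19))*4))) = 4684332415257 / 146513920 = 31971.93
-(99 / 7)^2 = -9801 / 49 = -200.02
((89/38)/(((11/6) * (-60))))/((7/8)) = -178/7315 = -0.02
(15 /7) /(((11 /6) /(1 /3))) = 30 /77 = 0.39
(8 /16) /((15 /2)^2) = 0.01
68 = 68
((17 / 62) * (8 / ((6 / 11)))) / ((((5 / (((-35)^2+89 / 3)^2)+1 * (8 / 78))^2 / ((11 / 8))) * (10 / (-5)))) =-216254599268174688 / 822851875850431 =-262.81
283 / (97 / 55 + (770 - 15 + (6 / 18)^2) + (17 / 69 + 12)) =3221955 / 8756444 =0.37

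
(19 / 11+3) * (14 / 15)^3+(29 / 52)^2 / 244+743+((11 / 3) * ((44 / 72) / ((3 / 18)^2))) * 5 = 28172672932013 / 24494184000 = 1150.18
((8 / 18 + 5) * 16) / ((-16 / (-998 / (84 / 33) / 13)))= 38423 / 234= 164.20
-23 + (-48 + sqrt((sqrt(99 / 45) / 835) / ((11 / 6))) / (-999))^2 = -23 + (sqrt(1002) * 11^(3 / 4) * 5^(1 / 4) + 440439120)^2 / 84195580914225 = 2281.00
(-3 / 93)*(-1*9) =9 / 31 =0.29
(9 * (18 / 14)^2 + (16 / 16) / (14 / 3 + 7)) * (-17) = -62322 / 245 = -254.38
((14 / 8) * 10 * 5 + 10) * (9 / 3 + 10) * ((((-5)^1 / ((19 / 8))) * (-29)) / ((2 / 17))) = 12497550 / 19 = 657765.79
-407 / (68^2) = -407 / 4624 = -0.09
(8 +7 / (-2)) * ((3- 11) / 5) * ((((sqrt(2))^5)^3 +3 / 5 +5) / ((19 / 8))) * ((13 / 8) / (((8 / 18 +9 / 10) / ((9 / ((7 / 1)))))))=-9704448 * sqrt(2) / 16093- 303264 / 11495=-879.19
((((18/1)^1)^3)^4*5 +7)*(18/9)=11568313814261774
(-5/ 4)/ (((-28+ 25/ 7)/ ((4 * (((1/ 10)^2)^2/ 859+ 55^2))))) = 181893250007/ 293778000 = 619.15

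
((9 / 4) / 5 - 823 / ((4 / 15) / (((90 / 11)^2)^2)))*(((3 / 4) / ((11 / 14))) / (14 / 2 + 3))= -85045319482851 / 64420400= -1320161.31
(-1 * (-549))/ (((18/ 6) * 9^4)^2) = 61/ 43046721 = 0.00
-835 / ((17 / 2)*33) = -1670 / 561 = -2.98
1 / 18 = 0.06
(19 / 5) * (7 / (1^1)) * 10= 266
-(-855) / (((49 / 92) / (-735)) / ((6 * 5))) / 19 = -1863000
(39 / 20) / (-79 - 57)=-39 / 2720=-0.01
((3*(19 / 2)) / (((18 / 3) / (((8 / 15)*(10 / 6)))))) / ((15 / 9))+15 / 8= 529 / 120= 4.41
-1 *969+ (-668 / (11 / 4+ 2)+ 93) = -19316 / 19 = -1016.63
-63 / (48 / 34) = -357 / 8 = -44.62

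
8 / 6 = 4 / 3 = 1.33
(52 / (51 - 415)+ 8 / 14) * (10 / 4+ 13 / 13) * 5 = 15 / 2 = 7.50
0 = 0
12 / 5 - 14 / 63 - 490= -21952 / 45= -487.82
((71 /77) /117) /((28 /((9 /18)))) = 71 /504504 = 0.00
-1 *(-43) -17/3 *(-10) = 299/3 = 99.67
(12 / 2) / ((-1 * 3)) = -2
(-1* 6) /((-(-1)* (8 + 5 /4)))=-24 /37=-0.65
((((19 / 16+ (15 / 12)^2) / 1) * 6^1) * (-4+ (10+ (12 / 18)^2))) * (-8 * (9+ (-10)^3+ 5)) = 838757.33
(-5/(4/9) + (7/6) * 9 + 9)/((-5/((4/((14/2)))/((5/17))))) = -561/175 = -3.21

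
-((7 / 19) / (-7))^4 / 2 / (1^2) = -1 / 260642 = -0.00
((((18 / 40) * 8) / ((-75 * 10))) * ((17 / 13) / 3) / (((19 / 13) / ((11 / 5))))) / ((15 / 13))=-2431 / 890625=-0.00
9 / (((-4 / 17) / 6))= -459 / 2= -229.50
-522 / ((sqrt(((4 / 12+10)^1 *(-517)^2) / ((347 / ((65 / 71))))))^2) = -38581542 / 538587335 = -0.07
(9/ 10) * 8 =36/ 5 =7.20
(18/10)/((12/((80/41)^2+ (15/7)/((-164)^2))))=430089/753088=0.57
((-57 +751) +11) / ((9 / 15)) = 1175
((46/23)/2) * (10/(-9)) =-10/9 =-1.11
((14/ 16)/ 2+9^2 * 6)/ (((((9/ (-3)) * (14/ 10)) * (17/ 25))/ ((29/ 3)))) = -28213375/ 17136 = -1646.44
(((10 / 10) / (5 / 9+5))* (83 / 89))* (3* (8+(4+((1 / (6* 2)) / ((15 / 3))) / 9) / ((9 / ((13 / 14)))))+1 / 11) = 524495509 / 123354000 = 4.25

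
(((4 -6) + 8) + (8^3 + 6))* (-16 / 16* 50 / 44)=-6550 / 11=-595.45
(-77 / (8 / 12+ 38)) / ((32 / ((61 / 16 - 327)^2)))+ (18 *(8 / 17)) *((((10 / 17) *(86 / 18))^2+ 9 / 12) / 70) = -9557591009170357 / 1470636195840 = -6498.95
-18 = -18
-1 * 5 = -5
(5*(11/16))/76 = 55/1216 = 0.05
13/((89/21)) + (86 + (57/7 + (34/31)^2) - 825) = -435009705/598703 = -726.59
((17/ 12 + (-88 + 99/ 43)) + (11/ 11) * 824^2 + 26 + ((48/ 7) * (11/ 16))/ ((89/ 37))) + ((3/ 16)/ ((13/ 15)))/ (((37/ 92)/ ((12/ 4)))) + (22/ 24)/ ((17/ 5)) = 1784642979859615/ 2628643836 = 678921.56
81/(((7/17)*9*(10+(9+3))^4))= 0.00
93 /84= 31 /28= 1.11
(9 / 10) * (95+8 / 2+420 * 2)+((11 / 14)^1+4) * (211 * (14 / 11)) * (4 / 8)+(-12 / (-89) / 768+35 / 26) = 6064312619 / 4072640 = 1489.04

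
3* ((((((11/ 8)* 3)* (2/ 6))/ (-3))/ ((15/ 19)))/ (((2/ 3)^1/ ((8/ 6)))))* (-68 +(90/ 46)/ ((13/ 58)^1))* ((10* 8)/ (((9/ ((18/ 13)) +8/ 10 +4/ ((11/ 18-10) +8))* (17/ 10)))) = 2198.14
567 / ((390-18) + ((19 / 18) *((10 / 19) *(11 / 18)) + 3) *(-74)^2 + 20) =45927 / 1513010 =0.03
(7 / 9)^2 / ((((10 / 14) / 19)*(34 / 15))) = 6517 / 918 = 7.10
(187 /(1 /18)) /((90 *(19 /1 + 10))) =187 /145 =1.29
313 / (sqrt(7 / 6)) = 313*sqrt(42) / 7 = 289.78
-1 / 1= -1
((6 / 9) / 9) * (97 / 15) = 0.48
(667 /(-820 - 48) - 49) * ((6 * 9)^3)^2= -267778843268976 /217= -1234003886032.15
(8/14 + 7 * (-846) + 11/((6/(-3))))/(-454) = 82977/6356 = 13.05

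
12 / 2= 6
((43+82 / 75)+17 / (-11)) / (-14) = -17551 / 5775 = -3.04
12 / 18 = 2 / 3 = 0.67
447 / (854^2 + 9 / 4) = 0.00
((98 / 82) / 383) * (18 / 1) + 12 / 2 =95100 / 15703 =6.06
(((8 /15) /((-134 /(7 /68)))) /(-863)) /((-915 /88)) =-0.00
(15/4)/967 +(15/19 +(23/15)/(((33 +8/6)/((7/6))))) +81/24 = 958424357/227090280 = 4.22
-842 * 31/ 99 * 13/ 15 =-339326/ 1485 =-228.50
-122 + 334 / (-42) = -2729 / 21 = -129.95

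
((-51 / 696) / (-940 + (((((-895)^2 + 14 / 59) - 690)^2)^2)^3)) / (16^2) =-30246356110072056186977 / 7298193132365075705279421438905831340756978515470704499852045937481460767802946924133309272328192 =-0.00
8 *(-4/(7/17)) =-544/7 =-77.71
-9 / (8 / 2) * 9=-81 / 4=-20.25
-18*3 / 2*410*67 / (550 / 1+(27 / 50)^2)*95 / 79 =-176151375000 / 108682591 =-1620.79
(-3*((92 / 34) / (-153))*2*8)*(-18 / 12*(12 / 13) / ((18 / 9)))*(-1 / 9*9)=2208 / 3757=0.59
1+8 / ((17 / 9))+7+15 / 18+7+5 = 2557 / 102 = 25.07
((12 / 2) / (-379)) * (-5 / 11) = 30 / 4169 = 0.01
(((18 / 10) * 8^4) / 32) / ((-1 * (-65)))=1152 / 325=3.54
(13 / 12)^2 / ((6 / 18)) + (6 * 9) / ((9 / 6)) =1897 / 48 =39.52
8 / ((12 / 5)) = 10 / 3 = 3.33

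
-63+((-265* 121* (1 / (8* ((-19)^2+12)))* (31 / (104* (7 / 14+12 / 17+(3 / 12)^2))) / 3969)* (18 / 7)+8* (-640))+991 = -8659430749699 / 2065703094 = -4192.00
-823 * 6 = -4938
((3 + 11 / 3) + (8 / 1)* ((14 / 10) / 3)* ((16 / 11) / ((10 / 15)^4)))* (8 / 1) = 45088 / 165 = 273.26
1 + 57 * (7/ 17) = 416/ 17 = 24.47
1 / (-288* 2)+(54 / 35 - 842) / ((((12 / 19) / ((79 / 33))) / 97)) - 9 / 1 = -68528097857 / 221760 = -309019.20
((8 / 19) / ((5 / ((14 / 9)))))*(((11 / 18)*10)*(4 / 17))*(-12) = -19712 / 8721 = -2.26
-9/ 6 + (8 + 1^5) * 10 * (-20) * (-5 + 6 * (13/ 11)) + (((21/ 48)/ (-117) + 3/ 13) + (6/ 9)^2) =-25839287/ 6864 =-3764.46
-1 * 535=-535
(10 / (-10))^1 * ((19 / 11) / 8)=-19 / 88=-0.22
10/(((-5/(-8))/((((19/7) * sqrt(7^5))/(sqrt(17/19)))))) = 2128 * sqrt(2261)/17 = 5952.14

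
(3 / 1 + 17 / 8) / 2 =41 / 16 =2.56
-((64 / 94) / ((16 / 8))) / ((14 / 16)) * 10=-1280 / 329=-3.89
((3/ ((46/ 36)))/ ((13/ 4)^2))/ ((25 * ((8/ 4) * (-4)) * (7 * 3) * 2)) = -18/ 680225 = -0.00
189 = 189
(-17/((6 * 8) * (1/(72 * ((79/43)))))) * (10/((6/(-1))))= 78.08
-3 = -3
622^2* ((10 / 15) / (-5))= -773768 / 15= -51584.53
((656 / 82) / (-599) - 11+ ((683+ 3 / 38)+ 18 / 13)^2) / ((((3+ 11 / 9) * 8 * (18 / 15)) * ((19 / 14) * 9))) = 2396840983385905 / 2532964828992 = 946.26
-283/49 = -5.78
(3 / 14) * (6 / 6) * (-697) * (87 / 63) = -20213 / 98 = -206.26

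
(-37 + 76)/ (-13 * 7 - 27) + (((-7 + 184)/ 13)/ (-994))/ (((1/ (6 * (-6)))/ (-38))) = -14538003/ 762398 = -19.07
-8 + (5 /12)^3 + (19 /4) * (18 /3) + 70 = 90.57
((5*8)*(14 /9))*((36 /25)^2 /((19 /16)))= 108.65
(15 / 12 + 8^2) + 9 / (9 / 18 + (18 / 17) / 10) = 33003 / 412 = 80.10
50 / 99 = 0.51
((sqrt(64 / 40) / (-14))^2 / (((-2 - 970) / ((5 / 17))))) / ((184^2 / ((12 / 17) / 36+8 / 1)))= -409 / 699015961728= -0.00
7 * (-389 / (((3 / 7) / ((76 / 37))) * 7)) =-206948 / 111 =-1864.40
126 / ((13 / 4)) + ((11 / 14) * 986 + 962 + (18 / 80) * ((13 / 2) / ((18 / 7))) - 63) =1713.05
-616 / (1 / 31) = -19096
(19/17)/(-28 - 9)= -19/629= -0.03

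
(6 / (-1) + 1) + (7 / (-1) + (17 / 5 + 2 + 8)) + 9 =52 / 5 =10.40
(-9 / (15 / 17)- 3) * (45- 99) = 3564 / 5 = 712.80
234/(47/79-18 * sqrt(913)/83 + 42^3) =2022084 * sqrt(913)/218721581012243 + 690806059974/218721581012243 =0.00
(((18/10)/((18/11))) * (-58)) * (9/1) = -2871/5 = -574.20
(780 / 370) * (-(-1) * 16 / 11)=1248 / 407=3.07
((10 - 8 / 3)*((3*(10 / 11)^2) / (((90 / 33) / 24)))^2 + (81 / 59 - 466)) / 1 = 1964057 / 649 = 3026.28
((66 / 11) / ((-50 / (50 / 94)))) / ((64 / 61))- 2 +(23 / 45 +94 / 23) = 7899107 / 3113280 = 2.54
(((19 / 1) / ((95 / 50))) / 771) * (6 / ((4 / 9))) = 45 / 257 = 0.18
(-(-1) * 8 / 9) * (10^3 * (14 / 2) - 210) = 54320 / 9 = 6035.56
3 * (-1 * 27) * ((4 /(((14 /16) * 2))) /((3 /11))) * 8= -38016 /7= -5430.86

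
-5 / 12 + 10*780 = 93595 / 12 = 7799.58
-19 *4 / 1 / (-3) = 76 / 3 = 25.33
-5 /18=-0.28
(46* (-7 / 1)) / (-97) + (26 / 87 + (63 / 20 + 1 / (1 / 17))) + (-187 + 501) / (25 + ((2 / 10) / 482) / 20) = 2462826046879 / 67793356260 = 36.33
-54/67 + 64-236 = -11578/67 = -172.81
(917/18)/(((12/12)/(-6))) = -917/3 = -305.67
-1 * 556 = -556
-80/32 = -5/2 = -2.50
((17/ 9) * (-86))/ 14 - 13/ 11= -8860/ 693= -12.78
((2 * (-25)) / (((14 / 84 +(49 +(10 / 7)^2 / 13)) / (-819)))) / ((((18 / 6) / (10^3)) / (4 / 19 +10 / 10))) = 239983380000 / 716357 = 335005.28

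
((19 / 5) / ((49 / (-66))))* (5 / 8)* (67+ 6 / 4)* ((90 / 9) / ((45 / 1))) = -28633 / 588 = -48.70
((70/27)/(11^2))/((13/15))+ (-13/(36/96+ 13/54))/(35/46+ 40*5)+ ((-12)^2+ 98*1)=4206595518344/17388406035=241.92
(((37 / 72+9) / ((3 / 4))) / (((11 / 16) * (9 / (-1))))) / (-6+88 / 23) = 12604 / 13365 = 0.94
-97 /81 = -1.20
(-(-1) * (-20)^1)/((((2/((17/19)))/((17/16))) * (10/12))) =-867/76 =-11.41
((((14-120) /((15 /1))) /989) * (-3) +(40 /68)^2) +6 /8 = 6387851 /5716420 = 1.12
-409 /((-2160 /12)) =2.27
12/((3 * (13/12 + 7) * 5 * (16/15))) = 9/97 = 0.09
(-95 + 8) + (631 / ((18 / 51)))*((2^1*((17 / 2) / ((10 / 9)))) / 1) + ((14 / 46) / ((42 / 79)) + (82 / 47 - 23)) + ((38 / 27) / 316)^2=27246.17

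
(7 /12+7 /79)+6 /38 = 14947 /18012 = 0.83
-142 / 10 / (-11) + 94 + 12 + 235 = 18826 / 55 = 342.29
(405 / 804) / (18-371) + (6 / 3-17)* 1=-1419195 / 94604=-15.00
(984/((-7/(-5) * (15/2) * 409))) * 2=1312/2863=0.46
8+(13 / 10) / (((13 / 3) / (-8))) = 28 / 5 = 5.60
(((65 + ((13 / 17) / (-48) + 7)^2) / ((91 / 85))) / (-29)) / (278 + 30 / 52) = -0.01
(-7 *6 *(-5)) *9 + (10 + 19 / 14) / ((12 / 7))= 15173 / 8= 1896.62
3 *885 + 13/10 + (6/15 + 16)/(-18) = 47797/18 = 2655.39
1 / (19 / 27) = 27 / 19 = 1.42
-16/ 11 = -1.45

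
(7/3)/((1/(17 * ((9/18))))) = 119/6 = 19.83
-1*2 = -2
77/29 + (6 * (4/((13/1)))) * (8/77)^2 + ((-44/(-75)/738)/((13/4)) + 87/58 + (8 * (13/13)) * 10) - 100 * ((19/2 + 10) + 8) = -2665.82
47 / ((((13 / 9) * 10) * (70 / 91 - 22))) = -141 / 920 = -0.15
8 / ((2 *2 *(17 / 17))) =2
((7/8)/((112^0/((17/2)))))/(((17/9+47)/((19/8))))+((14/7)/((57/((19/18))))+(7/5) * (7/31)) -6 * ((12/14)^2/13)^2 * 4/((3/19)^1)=876050463653/3825577147392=0.23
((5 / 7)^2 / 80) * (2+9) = 55 / 784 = 0.07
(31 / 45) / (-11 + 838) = 31 / 37215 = 0.00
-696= -696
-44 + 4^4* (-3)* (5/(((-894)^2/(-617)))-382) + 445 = 19566626971/66603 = 293779.96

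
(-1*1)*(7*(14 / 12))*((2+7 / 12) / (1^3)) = -1519 / 72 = -21.10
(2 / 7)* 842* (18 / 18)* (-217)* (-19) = 991876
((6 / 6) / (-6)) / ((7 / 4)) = -2 / 21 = -0.10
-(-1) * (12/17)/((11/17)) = 12/11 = 1.09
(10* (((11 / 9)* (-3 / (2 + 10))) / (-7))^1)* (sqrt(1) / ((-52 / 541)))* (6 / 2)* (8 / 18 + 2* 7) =-148775 / 756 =-196.79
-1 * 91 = -91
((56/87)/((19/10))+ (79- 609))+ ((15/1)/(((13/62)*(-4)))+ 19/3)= -23260231/42978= -541.21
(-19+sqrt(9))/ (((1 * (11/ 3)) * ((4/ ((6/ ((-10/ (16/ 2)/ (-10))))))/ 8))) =-4608/ 11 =-418.91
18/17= 1.06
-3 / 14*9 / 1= -27 / 14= -1.93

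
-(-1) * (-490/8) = -245/4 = -61.25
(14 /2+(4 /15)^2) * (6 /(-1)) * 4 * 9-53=-39509 /25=-1580.36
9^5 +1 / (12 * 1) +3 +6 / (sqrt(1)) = 708697 / 12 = 59058.08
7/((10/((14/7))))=7/5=1.40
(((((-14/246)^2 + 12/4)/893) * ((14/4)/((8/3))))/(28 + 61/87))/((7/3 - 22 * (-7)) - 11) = 0.00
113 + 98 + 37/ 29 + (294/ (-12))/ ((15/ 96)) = 8044/ 145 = 55.48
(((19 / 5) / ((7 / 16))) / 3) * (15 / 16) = 19 / 7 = 2.71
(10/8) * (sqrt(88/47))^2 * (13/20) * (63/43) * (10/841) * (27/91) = 13365/1699661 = 0.01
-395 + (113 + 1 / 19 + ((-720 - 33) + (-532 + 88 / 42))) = -624376 / 399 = -1564.85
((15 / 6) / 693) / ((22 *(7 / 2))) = 5 / 106722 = 0.00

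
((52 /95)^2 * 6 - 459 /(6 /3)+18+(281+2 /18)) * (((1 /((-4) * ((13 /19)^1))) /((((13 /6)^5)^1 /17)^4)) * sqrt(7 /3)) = -16399790374565911004577792 * sqrt(21) /117355651309888936534596175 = -0.64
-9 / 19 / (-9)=1 / 19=0.05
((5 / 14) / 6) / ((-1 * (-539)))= 5 / 45276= 0.00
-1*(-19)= 19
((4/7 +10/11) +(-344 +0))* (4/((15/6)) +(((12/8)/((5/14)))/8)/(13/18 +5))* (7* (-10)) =45956695/1133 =40561.95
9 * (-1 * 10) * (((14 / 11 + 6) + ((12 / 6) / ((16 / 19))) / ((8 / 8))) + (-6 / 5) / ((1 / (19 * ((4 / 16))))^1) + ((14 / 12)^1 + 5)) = -910.30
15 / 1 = 15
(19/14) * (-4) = -5.43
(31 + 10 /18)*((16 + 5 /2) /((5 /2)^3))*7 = 294224 /1125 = 261.53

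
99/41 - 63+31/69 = -170125/2829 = -60.14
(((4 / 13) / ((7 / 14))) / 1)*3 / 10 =12 / 65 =0.18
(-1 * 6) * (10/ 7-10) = 360/ 7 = 51.43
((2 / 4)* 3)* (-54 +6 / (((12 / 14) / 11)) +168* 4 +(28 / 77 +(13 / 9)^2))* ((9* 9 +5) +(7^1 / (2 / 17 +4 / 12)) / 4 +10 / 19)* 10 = 4546522605 / 4807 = 945812.90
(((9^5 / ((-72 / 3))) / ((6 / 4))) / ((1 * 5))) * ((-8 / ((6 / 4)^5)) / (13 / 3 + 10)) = 5184 / 215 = 24.11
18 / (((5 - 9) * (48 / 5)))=-15 / 32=-0.47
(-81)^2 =6561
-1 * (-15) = 15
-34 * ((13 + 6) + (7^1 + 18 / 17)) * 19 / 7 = -17480 / 7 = -2497.14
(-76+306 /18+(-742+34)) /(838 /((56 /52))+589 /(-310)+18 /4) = -2065 /2102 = -0.98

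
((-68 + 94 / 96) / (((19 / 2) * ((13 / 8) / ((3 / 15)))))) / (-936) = 3217 / 3467880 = 0.00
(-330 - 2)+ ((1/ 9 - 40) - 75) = -4022/ 9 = -446.89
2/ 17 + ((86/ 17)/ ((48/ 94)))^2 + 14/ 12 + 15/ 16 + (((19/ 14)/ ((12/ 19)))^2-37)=67.99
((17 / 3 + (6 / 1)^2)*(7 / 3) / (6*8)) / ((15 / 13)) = 2275 / 1296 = 1.76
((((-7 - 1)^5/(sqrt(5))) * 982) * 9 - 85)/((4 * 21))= -24133632 * sqrt(5)/35 - 85/84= -1541842.20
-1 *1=-1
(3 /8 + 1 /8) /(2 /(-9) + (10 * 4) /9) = 9 /76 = 0.12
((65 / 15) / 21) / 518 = 13 / 32634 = 0.00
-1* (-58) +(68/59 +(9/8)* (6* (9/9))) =15553/236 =65.90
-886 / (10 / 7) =-3101 / 5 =-620.20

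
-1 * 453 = -453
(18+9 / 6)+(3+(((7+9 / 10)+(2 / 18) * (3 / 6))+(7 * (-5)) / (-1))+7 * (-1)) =5261 / 90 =58.46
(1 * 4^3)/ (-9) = -64/ 9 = -7.11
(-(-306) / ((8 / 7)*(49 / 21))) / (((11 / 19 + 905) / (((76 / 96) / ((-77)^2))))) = 55233 / 3264459968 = 0.00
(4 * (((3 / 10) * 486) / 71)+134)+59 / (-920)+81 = 2915231 / 13064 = 223.15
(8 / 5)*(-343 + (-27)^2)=3088 / 5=617.60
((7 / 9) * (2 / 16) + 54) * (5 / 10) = 27.05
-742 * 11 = -8162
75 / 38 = 1.97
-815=-815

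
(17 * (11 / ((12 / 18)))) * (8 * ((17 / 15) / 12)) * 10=6358 / 3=2119.33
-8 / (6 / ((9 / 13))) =-12 / 13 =-0.92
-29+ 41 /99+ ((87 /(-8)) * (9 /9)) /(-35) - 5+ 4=-811507 /27720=-29.28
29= 29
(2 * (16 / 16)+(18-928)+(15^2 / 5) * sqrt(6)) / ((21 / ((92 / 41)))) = -83536 / 861+1380 * sqrt(6) / 287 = -85.24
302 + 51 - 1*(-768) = 1121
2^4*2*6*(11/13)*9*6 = 114048/13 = 8772.92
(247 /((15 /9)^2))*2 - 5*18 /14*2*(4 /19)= 175.13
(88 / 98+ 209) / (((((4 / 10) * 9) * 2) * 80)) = 10285 / 28224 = 0.36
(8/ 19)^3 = 0.07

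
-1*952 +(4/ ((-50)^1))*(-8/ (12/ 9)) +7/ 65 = -309209/ 325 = -951.41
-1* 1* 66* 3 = -198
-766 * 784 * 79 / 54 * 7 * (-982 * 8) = 1304492068096 / 27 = 48314521040.59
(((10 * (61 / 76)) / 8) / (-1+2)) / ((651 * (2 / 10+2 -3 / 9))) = 1525 / 1847104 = 0.00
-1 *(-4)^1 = 4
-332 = -332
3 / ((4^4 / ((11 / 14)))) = 0.01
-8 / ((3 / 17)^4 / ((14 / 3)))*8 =-74834816 / 243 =-307962.21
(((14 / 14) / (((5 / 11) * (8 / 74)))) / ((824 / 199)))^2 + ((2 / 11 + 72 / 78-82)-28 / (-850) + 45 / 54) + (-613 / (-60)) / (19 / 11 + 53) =-11067061573329389 / 198731114982400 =-55.69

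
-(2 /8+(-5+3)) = 1.75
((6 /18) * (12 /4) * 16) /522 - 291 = -75943 /261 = -290.97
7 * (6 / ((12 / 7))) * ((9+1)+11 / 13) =6909 / 26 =265.73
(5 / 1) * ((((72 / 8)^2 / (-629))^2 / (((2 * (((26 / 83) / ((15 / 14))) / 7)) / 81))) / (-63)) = -367580025 / 288026648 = -1.28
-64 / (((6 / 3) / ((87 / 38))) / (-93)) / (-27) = -14384 / 57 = -252.35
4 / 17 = 0.24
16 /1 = 16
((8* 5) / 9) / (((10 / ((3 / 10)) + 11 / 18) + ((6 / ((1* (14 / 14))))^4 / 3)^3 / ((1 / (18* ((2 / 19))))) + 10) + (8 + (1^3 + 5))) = 0.00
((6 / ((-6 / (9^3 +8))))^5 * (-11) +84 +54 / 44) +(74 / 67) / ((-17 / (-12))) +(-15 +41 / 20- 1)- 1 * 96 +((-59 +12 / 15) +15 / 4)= 299672253490801340959 / 125290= 2391828984681948.61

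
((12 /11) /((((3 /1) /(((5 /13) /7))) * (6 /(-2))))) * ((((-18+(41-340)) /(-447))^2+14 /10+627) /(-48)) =57118393 /654574284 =0.09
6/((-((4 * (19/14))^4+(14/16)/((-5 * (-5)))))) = -960400/139014669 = -0.01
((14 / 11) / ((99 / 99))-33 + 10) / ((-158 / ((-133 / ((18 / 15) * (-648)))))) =158935 / 6757344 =0.02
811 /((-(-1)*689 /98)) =79478 /689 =115.35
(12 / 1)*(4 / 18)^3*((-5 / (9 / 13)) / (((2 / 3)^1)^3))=-260 / 81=-3.21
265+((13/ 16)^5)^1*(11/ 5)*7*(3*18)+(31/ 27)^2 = 1071670419403/ 1911029760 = 560.78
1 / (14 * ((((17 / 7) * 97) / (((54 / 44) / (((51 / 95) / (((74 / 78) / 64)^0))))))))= 855 / 1233452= 0.00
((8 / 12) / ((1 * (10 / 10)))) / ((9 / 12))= 8 / 9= 0.89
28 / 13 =2.15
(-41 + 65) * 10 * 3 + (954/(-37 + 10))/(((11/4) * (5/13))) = 113288/165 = 686.59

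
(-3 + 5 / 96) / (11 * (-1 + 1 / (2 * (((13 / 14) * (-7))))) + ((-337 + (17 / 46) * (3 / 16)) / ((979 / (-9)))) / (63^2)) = 12177486321 / 48931801463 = 0.25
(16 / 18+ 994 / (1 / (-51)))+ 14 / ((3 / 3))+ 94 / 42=-3192643 / 63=-50676.87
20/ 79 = 0.25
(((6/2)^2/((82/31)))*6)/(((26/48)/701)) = 26419.68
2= 2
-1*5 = -5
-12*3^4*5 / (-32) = 1215 / 8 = 151.88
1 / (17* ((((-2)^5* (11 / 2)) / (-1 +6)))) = -5 / 2992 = -0.00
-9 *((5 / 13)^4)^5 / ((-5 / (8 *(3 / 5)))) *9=7415771484375000 / 19004963774880799438801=0.00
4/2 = 2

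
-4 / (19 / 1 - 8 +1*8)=-4 / 19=-0.21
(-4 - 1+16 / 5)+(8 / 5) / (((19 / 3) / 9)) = 9 / 19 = 0.47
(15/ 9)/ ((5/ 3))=1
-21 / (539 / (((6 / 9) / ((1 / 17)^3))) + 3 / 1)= -68782 / 10365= -6.64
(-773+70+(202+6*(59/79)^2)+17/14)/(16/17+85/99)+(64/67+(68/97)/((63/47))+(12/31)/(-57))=-2501576431693836173/9117711217059354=-274.36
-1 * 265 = -265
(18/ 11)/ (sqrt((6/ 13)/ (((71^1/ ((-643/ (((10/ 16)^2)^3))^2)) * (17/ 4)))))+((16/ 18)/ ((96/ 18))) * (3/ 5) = 46875 * sqrt(94146)/ 3708289024+1/ 10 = 0.10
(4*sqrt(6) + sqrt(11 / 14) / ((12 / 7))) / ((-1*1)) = -4*sqrt(6)-sqrt(154) / 24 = -10.32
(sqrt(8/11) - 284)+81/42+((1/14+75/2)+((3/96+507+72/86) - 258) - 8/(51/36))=-6517/23392+2 * sqrt(22)/11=0.57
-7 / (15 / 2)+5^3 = 124.07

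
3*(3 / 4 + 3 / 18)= 11 / 4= 2.75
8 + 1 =9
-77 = -77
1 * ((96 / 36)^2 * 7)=448 / 9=49.78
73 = 73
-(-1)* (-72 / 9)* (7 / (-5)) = 11.20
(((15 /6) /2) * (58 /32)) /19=145 /1216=0.12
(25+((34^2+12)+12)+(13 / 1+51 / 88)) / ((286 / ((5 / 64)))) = 536175 / 1610752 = 0.33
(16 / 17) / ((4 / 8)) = 32 / 17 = 1.88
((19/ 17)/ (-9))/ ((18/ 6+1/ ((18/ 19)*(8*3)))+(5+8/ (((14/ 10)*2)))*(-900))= 6384/ 363371515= 0.00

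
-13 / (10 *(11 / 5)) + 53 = 1153 / 22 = 52.41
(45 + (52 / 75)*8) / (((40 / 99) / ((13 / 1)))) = 1626339 / 1000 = 1626.34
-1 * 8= -8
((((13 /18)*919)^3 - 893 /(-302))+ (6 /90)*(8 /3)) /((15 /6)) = 1287429770020589 /11007900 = 116955074.99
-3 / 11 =-0.27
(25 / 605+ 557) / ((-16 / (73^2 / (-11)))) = 179592629 / 10648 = 16866.33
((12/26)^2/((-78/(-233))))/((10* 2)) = 0.03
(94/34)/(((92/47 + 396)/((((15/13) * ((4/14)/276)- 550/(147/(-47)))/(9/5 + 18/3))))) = 170738083225/1090100505312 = 0.16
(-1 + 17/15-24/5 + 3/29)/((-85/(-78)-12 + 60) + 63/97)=-1001234/10913483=-0.09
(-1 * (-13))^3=2197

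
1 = 1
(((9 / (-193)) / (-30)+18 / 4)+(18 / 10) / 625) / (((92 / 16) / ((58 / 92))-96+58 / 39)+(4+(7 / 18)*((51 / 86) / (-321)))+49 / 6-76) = -169646022548964 / 5620156954821875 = -0.03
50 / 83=0.60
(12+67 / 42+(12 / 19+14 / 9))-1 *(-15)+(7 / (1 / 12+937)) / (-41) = 33975588089 / 1103741730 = 30.78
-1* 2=-2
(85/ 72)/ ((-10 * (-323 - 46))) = 0.00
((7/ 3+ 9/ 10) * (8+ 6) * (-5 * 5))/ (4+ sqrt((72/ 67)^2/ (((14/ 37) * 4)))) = -1099805/ 3702+ 7035 * sqrt(518)/ 2468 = -232.21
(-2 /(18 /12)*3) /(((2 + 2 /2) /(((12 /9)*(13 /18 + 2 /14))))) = -872 /567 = -1.54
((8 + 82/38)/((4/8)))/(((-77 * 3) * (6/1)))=-193/13167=-0.01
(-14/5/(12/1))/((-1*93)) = 7/2790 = 0.00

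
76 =76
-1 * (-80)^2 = -6400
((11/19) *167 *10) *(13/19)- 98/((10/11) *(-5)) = 6164829/9025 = 683.08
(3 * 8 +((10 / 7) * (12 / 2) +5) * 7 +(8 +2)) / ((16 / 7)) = 903 / 16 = 56.44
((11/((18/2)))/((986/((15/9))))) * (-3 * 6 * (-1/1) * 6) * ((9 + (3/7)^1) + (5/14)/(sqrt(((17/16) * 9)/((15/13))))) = 1100 * sqrt(3315)/2288013 + 7260/3451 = 2.13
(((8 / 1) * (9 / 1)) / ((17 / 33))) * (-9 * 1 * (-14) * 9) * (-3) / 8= -1010394 / 17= -59434.94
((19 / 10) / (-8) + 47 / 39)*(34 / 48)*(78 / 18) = 51323 / 17280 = 2.97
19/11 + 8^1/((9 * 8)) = 182/99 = 1.84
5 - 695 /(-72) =1055 /72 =14.65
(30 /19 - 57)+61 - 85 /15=-5 /57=-0.09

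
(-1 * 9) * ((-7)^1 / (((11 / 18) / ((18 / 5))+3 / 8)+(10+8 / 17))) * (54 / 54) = 99144 / 17335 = 5.72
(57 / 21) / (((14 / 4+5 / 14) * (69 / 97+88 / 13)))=23959 / 254691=0.09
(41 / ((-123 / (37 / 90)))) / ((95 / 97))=-3589 / 25650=-0.14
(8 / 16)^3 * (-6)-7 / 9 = -55 / 36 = -1.53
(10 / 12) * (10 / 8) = 25 / 24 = 1.04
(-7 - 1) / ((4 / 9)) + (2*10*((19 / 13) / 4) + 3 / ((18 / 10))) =-352 / 39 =-9.03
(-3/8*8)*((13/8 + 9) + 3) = -327/8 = -40.88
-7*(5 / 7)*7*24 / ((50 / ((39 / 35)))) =-468 / 25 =-18.72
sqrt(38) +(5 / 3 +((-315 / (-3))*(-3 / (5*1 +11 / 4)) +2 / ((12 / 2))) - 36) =-2314 / 31 +sqrt(38) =-68.48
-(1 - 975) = 974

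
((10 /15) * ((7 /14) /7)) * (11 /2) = 11 /42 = 0.26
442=442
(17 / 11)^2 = 289 / 121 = 2.39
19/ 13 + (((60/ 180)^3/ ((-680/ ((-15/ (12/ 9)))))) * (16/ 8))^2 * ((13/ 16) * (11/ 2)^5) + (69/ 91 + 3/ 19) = 1405134959519/ 589447692288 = 2.38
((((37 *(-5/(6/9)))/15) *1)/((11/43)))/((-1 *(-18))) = -1591/396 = -4.02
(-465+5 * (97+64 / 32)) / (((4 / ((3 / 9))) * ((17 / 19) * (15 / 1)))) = 19 / 102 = 0.19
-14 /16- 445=-3567 /8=-445.88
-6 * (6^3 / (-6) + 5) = 186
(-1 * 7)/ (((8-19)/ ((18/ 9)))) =14/ 11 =1.27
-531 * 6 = -3186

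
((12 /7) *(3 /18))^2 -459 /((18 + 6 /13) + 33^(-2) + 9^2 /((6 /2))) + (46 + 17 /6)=3672676825 /94610964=38.82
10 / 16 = 5 / 8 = 0.62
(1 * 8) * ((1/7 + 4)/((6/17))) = 1972/21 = 93.90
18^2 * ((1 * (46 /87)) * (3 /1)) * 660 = 9836640 /29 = 339194.48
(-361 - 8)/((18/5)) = -205/2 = -102.50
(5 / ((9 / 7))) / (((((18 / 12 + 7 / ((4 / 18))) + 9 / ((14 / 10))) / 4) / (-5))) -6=-4951 / 621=-7.97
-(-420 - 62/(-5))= 2038/5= 407.60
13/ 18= 0.72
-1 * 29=-29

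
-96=-96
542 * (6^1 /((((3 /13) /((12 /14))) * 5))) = 84552 /35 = 2415.77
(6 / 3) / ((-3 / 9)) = -6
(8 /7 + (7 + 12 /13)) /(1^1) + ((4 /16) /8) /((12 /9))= 105873 /11648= 9.09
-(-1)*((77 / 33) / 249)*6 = 0.06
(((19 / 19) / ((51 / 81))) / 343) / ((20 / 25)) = 135 / 23324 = 0.01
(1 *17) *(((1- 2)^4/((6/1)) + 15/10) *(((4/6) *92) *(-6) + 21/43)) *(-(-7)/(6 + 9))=-1880557/387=-4859.32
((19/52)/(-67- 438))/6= -0.00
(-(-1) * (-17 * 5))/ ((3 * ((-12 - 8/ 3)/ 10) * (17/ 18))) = 225/ 11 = 20.45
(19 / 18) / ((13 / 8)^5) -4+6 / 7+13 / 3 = 30026047 / 23391459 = 1.28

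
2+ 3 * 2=8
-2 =-2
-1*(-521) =521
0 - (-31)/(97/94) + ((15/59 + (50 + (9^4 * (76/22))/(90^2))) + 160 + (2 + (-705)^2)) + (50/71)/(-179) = 19892536003282073/40003483850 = 497270.09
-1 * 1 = -1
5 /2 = 2.50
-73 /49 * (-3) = 219 /49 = 4.47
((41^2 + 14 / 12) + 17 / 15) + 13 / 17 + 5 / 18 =1684.34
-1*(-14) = 14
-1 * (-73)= 73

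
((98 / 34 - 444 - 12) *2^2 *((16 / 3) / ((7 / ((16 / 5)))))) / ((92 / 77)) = -21691648 / 5865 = -3698.49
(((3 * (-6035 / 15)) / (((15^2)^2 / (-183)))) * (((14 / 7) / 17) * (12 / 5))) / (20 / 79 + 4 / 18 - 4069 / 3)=-2737192 / 3012546875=-0.00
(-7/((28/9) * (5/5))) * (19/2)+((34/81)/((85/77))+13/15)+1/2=-12719/648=-19.63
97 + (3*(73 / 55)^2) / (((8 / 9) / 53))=9973199 / 24200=412.12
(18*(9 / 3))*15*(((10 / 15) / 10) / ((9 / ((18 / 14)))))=54 / 7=7.71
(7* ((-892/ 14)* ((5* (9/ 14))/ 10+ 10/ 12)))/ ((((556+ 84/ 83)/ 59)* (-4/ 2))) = 105927007/ 3883488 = 27.28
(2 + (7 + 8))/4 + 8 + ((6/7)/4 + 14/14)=377/28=13.46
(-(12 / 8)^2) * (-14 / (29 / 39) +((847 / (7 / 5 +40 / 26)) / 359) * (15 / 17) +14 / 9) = 5039313559 / 135218068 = 37.27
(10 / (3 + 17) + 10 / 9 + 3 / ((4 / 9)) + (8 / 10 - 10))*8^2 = -53.69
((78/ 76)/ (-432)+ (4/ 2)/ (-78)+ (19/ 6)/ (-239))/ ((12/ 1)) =-701591/ 204018048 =-0.00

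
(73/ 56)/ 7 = 73/ 392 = 0.19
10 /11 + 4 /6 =52 /33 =1.58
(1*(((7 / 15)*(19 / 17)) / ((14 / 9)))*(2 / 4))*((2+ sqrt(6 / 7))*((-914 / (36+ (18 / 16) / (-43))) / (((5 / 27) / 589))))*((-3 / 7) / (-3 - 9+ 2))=-23750748828 / 20453125 - 11875374414*sqrt(42) / 143171875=-1698.77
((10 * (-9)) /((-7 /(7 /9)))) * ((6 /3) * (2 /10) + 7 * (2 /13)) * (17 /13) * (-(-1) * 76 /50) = 124032 /4225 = 29.36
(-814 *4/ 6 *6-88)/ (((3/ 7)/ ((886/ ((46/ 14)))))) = -145176416/ 69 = -2104006.03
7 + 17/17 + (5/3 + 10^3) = 3029/3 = 1009.67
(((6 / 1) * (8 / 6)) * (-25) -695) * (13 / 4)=-11635 / 4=-2908.75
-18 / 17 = -1.06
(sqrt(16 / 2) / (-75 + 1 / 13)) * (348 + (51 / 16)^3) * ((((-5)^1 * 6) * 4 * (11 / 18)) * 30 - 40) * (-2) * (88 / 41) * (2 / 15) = -519872353 * sqrt(2) / 39934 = -18410.64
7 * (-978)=-6846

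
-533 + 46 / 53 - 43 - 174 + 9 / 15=-198361 / 265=-748.53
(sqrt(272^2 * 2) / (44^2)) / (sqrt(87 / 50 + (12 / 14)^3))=1190 * sqrt(284487) / 4917561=0.13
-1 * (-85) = 85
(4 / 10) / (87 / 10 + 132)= 4 / 1407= 0.00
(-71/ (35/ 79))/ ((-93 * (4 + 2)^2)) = 0.05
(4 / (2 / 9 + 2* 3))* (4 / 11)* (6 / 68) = 27 / 1309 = 0.02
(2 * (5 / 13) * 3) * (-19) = -570 / 13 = -43.85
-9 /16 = -0.56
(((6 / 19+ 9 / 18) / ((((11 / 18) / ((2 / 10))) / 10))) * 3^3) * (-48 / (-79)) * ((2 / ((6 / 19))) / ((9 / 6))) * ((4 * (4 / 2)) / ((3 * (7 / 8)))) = 3428352 / 6083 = 563.60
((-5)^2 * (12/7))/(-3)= -100/7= -14.29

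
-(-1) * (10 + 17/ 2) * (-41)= -1517/ 2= -758.50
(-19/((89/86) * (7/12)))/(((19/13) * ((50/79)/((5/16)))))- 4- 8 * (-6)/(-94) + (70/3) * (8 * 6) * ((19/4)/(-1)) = -3124366621/585620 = -5335.14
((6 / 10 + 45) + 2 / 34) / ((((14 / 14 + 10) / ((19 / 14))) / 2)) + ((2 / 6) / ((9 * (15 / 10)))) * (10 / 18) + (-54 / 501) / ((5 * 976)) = 11.28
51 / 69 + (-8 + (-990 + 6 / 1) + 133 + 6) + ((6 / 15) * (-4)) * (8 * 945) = -12948.26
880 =880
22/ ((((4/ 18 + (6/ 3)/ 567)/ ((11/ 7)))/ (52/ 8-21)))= -284229/ 128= -2220.54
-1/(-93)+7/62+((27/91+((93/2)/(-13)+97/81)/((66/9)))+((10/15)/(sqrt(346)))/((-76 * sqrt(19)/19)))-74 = -247678369/3351348-sqrt(6574)/39444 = -73.91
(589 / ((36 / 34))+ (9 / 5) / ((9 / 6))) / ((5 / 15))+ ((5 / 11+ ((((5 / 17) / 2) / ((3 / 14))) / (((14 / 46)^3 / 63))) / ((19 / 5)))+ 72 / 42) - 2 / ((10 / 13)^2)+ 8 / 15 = 3871200449 / 1865325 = 2075.35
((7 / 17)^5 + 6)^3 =621949946638318275349 / 2862423051509815793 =217.28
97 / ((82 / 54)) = 2619 / 41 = 63.88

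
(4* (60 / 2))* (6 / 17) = 720 / 17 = 42.35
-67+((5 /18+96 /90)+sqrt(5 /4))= -5909 /90+sqrt(5) /2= -64.54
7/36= 0.19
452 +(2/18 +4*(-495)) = -13751/9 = -1527.89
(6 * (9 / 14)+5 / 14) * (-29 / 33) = -3.70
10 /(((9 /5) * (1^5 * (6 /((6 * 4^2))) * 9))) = 800 /81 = 9.88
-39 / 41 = -0.95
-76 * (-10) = 760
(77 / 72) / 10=77 / 720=0.11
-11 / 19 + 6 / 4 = 35 / 38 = 0.92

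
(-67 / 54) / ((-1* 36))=67 / 1944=0.03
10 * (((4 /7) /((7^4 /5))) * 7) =200 /2401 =0.08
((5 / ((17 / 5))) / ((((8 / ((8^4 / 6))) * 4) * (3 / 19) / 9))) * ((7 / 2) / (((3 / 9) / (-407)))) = -129914400 / 17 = -7642023.53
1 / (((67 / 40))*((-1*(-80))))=0.01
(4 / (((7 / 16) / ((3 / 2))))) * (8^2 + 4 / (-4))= 864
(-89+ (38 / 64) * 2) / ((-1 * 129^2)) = 1405 / 266256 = 0.01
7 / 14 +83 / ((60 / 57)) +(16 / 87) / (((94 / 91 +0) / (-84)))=1755401 / 27260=64.39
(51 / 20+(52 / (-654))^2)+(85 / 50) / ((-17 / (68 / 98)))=260606879 / 104790420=2.49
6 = 6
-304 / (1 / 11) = -3344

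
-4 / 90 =-2 / 45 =-0.04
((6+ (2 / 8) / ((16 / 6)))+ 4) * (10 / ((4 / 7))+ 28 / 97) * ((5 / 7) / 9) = 796195 / 55872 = 14.25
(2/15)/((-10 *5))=-1/375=-0.00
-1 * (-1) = 1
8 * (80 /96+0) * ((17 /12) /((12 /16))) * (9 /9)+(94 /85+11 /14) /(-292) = 118082423 /9381960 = 12.59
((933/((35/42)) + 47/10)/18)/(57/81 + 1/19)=640851/7760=82.58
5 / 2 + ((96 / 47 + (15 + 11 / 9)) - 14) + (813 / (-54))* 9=-54455 / 423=-128.74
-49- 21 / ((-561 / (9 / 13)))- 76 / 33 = -373964 / 7293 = -51.28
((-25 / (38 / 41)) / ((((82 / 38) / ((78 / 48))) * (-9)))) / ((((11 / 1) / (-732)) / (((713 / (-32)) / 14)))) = 14135225 / 59136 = 239.03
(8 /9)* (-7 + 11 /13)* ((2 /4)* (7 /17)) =-2240 /1989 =-1.13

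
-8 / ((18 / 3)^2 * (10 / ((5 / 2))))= -1 / 18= -0.06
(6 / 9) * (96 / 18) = 32 / 9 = 3.56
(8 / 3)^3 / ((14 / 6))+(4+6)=1142 / 63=18.13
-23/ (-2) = 23/ 2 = 11.50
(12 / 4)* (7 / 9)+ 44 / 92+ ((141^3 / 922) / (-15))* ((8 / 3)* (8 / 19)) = -679227322 / 3021855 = -224.77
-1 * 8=-8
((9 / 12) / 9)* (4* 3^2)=3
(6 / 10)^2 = 9 / 25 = 0.36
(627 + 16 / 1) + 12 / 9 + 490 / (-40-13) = 100979 / 159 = 635.09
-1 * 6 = -6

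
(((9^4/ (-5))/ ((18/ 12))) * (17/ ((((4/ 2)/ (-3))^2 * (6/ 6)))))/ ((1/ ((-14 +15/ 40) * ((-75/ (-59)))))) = 547088985/ 944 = 579543.42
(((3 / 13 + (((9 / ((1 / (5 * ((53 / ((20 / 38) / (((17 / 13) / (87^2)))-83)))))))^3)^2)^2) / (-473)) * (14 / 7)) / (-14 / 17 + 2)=-1809572746557096637225034002322812368207639453912163244687653344585813168 / 1652729387039778540784841787896492224182062773840646855699217501910306781195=-0.00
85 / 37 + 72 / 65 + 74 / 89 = 906791 / 214045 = 4.24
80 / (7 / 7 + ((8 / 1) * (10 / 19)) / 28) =10640 / 153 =69.54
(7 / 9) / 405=7 / 3645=0.00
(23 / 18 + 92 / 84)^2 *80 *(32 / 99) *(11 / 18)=28608320 / 321489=88.99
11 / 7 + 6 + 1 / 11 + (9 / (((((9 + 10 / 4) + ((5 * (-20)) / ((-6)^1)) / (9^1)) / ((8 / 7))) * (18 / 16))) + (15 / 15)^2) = 9.35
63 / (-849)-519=-146898 / 283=-519.07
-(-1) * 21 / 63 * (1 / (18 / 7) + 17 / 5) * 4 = 682 / 135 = 5.05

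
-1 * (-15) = 15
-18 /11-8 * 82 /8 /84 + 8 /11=-871 /462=-1.89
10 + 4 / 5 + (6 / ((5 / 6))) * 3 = 32.40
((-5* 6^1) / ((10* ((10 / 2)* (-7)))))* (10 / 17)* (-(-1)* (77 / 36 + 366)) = 13253 / 714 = 18.56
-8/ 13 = -0.62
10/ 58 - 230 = -6665/ 29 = -229.83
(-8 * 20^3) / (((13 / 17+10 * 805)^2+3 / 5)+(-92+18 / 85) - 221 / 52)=-369920000 / 374629063747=-0.00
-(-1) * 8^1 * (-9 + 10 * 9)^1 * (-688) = -445824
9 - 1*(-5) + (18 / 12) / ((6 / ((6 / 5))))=143 / 10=14.30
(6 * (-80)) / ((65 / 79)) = -7584 / 13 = -583.38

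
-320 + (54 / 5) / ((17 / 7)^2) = -459754 / 1445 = -318.17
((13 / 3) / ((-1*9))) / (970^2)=-13 / 25404300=-0.00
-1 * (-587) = 587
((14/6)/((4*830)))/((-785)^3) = -7/4818016785000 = -0.00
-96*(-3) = 288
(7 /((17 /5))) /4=35 /68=0.51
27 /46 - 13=-571 /46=-12.41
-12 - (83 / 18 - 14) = -47 / 18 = -2.61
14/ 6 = 7/ 3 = 2.33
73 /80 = 0.91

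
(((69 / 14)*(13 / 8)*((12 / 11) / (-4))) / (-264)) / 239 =897 / 25911424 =0.00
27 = 27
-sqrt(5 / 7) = -sqrt(35) / 7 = -0.85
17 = 17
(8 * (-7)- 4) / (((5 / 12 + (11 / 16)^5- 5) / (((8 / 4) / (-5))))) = -75497472 / 13934767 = -5.42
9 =9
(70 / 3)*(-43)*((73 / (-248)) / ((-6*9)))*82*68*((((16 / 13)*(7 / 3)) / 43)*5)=-997267600 / 97929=-10183.58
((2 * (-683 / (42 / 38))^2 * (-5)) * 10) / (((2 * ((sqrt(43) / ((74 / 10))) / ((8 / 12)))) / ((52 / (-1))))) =746946678.95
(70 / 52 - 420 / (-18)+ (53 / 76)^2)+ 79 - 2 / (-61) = 1431803755 / 13741104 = 104.20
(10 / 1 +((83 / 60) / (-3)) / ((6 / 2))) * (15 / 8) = 5317 / 288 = 18.46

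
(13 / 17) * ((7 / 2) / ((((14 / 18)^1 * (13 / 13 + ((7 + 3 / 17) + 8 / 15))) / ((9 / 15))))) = 1053 / 4442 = 0.24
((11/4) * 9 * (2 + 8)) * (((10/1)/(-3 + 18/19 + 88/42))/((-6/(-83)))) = 27321525/34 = 803574.26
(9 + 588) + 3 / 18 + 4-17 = 3505 / 6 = 584.17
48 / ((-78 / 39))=-24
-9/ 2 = -4.50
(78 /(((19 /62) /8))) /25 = 81.45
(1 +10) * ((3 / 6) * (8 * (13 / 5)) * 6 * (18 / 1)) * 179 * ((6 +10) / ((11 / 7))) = 22517913.60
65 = 65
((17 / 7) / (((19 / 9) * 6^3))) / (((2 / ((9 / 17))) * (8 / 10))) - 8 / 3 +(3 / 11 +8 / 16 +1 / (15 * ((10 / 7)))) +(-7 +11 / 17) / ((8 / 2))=-136641107 / 39793600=-3.43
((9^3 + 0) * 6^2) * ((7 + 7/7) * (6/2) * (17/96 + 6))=3890673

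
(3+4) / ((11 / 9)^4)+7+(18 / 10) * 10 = 411952 / 14641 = 28.14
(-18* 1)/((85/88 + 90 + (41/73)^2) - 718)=8441136/293900963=0.03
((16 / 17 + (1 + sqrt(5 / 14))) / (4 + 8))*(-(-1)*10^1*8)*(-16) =-3520 / 17 -160*sqrt(70) / 21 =-270.80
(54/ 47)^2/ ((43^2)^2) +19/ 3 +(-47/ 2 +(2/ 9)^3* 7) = -188176454066525/ 11011007594322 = -17.09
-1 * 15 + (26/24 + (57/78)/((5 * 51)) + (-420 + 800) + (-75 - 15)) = 1220301/4420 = 276.09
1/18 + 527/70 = 2389/315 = 7.58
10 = 10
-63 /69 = -21 /23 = -0.91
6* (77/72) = 77/12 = 6.42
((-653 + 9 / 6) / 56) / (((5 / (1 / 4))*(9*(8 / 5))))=-1303 / 32256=-0.04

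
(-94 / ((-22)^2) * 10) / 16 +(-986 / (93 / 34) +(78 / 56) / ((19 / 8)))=-8620890683 / 23946384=-360.01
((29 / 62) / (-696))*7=-7 / 1488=-0.00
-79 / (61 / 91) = -7189 / 61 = -117.85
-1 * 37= -37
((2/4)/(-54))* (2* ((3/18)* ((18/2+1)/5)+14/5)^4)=-4879681/2733750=-1.78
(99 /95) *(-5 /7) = -99 /133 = -0.74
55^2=3025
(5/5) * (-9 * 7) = -63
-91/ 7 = -13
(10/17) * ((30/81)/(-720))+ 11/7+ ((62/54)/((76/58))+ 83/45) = 47160149/10988460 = 4.29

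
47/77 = 0.61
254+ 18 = 272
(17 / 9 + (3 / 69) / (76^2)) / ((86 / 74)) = 83561725 / 51412176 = 1.63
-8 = -8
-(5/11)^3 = -125/1331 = -0.09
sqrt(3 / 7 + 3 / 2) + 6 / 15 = 2 / 5 + 3*sqrt(42) / 14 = 1.79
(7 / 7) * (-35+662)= 627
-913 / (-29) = 913 / 29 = 31.48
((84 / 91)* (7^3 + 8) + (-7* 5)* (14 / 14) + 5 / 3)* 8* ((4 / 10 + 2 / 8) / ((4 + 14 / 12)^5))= 58765824 / 143145755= 0.41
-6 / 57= -2 / 19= -0.11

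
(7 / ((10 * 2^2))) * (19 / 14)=19 / 80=0.24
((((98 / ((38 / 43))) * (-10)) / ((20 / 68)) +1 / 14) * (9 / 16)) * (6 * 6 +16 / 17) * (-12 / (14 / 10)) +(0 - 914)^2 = 47700366019 / 31654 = 1506930.12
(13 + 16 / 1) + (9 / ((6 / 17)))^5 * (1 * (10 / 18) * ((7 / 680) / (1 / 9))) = 142076645 / 256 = 554986.89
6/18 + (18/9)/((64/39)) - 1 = 53/96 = 0.55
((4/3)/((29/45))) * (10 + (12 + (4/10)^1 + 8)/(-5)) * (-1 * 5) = -1776/29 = -61.24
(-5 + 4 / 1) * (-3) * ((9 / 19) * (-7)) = -189 / 19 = -9.95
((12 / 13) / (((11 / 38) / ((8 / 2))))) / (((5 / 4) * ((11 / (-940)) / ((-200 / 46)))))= 137164800 / 36179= 3791.28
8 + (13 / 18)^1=157 / 18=8.72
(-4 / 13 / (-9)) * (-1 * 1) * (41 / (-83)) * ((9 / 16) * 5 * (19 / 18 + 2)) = 11275 / 77688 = 0.15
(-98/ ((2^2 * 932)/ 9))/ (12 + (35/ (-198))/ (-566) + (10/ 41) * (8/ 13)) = -6585479901/ 338209296718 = -0.02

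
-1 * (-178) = 178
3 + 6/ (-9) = 7/ 3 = 2.33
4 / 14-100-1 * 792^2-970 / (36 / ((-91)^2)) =-107161823 / 126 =-850490.66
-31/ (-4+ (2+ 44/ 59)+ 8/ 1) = -1829/ 398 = -4.60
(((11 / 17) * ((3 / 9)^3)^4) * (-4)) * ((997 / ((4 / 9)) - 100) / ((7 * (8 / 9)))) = -0.00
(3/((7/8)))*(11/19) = 264/133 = 1.98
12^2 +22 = 166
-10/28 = -5/14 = -0.36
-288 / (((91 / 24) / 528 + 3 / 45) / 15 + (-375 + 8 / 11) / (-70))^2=-12746807377920000 / 1267618682798689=-10.06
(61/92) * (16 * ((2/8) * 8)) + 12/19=21.85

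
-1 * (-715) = 715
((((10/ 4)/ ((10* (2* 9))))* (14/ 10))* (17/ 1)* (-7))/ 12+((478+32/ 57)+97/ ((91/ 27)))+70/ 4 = 3918748783/ 7469280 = 524.65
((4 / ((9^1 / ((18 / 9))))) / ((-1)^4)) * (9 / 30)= 4 / 15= 0.27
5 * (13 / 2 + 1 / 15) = 197 / 6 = 32.83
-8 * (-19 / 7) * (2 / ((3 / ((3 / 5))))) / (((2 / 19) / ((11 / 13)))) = 31768 / 455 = 69.82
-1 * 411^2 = -168921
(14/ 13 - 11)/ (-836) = 129/ 10868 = 0.01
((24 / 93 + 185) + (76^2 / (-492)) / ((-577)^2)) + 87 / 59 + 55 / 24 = 37753459163657 / 199728102248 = 189.02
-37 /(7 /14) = -74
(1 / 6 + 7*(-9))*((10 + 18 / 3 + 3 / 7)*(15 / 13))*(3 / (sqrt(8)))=-50025*sqrt(2) / 56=-1263.32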